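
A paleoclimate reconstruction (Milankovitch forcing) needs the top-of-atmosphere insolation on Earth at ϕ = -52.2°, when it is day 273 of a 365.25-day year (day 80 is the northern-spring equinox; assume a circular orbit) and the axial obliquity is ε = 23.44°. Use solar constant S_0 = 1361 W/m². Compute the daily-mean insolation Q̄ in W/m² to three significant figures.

Q̄ ≈ 304 W/m²

Solar longitude: L_s = 360° × (273 − 80)/365.25 = 190.226°.
sin δ = sin 23.44° × sin 190.226° = -0.07062, so δ = -4.050°.
cos h₀ = −tan(-52.2°) tan(-4.050°) = -0.0913, h₀ = 1.6622 rad.
Bracket: h₀ sin ϕ sin δ + cos ϕ cos δ sin h₀ = 1.6622×-0.79016×-0.07062 + 0.61291×0.99750×0.99583 = 0.092753 + 0.608828 = 0.701581.
Q̄ = (S_0/π) × [bracket] = (1361/π) × 0.701581 = 303.9 W/m².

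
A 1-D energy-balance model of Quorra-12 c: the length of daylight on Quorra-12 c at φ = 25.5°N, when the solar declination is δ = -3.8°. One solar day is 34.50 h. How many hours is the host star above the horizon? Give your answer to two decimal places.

cos H₀ = −tan φ · tan δ = −tan(+25.5°) × tan(-3.800°) = 0.0317, so H₀ = 1.5391 rad = 88.18°.
Daylight = 2H₀/(2π) × 34.50 h = (1.5391/π) × 34.50 = 16.90 h.

16.90 h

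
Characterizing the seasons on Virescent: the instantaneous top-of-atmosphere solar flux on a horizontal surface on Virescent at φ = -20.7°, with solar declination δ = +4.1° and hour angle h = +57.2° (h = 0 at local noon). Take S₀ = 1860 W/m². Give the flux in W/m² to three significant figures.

cos θ_z = sin φ sin δ + cos φ cos δ cos h = -0.025273 + 0.505441 = 0.480168.
Flux = S₀ · cos θ_z = 1860 × 0.480168 = 893.1 W/m².

893 W/m²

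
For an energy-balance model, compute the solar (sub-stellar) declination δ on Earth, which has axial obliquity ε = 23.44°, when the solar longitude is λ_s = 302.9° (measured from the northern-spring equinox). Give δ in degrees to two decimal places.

δ = -19.51°

sin δ = sin ε · sin λ_s = sin 23.44° × sin 302.9° = -0.333991.
δ = arcsin(-0.333991) = -19.51°.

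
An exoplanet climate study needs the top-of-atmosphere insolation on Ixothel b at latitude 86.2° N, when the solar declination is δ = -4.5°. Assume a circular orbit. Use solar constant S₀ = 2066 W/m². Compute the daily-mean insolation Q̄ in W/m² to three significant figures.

Q̄ ≈ 0.00 W/m²

cos H₀ = −tan(+86.2°) tan(-4.500°) = 1.1849 ≥ 1 ⇒ polar night, H₀ = 0 and Q̄ = 0.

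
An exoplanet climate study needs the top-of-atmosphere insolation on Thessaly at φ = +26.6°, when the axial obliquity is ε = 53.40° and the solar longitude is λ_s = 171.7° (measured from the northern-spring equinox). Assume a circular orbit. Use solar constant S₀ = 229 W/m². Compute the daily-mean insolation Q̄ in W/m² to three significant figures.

Solar declination: sin δ = sin ε · sin λ_s = sin 53.40° × sin 171.7° = 0.11589, so δ = +6.655°.
cos H₀ = −tan(+26.6°) tan(+6.655°) = -0.0584, H₀ = 1.6293 rad.
Bracket: H₀ sin φ sin δ + cos φ cos δ sin H₀ = 1.6293×0.44776×0.11589 + 0.89415×0.99326×0.99829 = 0.084546 + 0.886605 = 0.971151.
Q̄ = (S₀/π) × [bracket] = (229/π) × 0.971151 = 70.79 W/m².

Q̄ ≈ 70.8 W/m²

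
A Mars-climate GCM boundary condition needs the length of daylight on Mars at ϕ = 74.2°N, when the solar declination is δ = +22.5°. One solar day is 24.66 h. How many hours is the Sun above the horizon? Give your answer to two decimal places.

Sunrise equation: cos h₀ = −tan ϕ · tan δ = -1.4638 ≤ −1, so the Sun never sets (polar day) and h₀ = π.
Daylight = 2h₀/(2π) × 24.66 h = (3.1416/π) × 24.66 = 24.66 h.

24.66 h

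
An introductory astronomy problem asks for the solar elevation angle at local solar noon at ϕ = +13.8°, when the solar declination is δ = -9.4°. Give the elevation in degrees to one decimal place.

66.8°

At local noon the hour angle is zero, so the zenith angle equals |ϕ − δ| = |+13.8° − (-9.400°)| = 23.200°.
Elevation = 90° − 23.200° = 66.8°.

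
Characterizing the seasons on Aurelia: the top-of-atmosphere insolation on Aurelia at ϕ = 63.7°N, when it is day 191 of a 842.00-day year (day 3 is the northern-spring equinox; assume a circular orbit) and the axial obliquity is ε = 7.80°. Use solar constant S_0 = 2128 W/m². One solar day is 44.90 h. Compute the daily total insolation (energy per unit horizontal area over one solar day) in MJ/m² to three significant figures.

Solar longitude: L_s = 360° × (191 − 3)/842.00 = 80.380°.
sin δ = sin 7.80° × sin 80.380° = 0.13381, so δ = +7.690°.
cos h₀ = −tan(+63.7°) tan(+7.690°) = -0.2732, h₀ = 1.8475 rad.
Bracket: h₀ sin ϕ sin δ + cos ϕ cos δ sin h₀ = 1.8475×0.89649×0.13381 + 0.44307×0.99101×0.96196 = 0.221625 + 0.422384 = 0.644009.
Q̄ = (S_0/π) × [bracket] = (2128/π) × 0.644009 = 436.23 W/m².
Daily total = Q̄ × 44.90 h × 3600 s/h = 436.23 × 44.90 × 3600 / 10⁶ = 70.51 MJ/m².

70.5 MJ/m²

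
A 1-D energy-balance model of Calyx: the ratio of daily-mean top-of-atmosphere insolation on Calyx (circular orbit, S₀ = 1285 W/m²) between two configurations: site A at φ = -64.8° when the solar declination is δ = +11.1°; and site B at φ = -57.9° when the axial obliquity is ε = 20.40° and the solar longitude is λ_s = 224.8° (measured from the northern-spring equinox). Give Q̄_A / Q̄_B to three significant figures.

Q̄_A / Q̄_B ≈ 0.205

— Configuration A (φ=-64.8°):
cos H₀ = −tan(-64.8°) tan(+11.100°) = 0.4169, H₀ = 1.1407 rad.
Bracket: H₀ sin φ sin δ + cos φ cos δ sin H₀ = 1.1407×-0.90483×0.19252 + 0.42578×0.98129×0.90894 = -0.198708 + 0.379768 = 0.181060.
Q̄ = (S₀/π) × [bracket] = (1285/π) × 0.181060 = 74.059 W/m².
— Configuration B (φ=-57.9°):
Solar declination: sin δ = sin ε · sin λ_s = sin 20.40° × sin 224.8° = -0.24562, so δ = -14.218°.
cos H₀ = −tan(-57.9°) tan(-14.218°) = -0.4039, H₀ = 1.9866 rad.
Bracket: H₀ sin φ sin δ + cos φ cos δ sin H₀ = 1.9866×-0.84712×-0.24562 + 0.53140×0.96937×0.91480 = 0.413351 + 0.471235 = 0.884586.
Q̄ = (S₀/π) × [bracket] = (1285/π) × 0.884586 = 361.82 W/m².
Ratio Q̄_A / Q̄_B = 74.059 / 361.82 = 0.2047.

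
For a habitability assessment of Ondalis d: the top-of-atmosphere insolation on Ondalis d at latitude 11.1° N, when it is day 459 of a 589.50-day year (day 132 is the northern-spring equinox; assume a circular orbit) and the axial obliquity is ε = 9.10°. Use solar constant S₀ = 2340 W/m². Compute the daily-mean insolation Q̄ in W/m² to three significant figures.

Q̄ ≈ 718 W/m²

Solar longitude: λ_s = 360° × (459 − 132)/589.50 = 199.695°.
sin δ = sin 9.10° × sin 199.695° = -0.05330, so δ = -3.055°.
cos H₀ = −tan(+11.1°) tan(-3.055°) = 0.0105, H₀ = 1.5603 rad.
Bracket: H₀ sin φ sin δ + cos φ cos δ sin H₀ = 1.5603×0.19252×-0.05330 + 0.98129×0.99858×0.99995 = -0.016011 + 0.979848 = 0.963837.
Q̄ = (S₀/π) × [bracket] = (2340/π) × 0.963837 = 717.9 W/m².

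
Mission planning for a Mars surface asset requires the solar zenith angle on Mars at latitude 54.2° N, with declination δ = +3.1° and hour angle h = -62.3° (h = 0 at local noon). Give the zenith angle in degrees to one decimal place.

cos θ_z = sin φ sin δ + cos φ cos δ cos h = 0.043861 + 0.271515 = 0.315376.
θ_z = arccos(0.315376) = 71.6°.

θ_z = 71.6°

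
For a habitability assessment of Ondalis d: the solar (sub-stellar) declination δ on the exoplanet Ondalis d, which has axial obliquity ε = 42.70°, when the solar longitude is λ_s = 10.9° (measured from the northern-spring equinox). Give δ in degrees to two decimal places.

sin δ = sin ε · sin λ_s = sin 42.70° × sin 10.9° = 0.128237.
δ = arcsin(0.128237) = +7.37°.

δ = +7.37°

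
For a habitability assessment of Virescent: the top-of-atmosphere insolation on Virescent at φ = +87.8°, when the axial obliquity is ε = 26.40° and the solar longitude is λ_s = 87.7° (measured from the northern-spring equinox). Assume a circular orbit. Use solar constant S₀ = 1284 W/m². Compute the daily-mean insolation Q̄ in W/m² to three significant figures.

Q̄ ≈ 570 W/m²

Solar declination: sin δ = sin ε · sin λ_s = sin 26.40° × sin 87.7° = 0.44428, so δ = +26.377°.
cos H₀ = −tan(+87.8°) tan(+26.377°) = -12.9088 ≤ −1 ⇒ polar day, H₀ = π.
Bracket: H₀ sin φ sin δ + cos φ cos δ sin H₀ = 3.1416×0.99926×0.44428 + 0.03839×0.89589×0.00000 = 1.394717 + 0.000000 = 1.394717.
Q̄ = (S₀/π) × [bracket] = (1284/π) × 1.394717 = 570.0 W/m².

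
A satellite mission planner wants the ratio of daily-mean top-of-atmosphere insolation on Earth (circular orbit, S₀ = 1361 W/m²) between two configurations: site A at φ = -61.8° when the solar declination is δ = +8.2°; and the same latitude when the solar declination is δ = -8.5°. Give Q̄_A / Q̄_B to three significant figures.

— Configuration A (φ=-61.8°):
cos H₀ = −tan(-61.8°) tan(+8.200°) = 0.2687, H₀ = 1.2987 rad.
Bracket: H₀ sin φ sin δ + cos φ cos δ sin H₀ = 1.2987×-0.88130×0.14263 + 0.47255×0.98978×0.96321 = -0.163246 + 0.450513 = 0.287267.
Q̄ = (S₀/π) × [bracket] = (1361/π) × 0.287267 = 124.45 W/m².
— Configuration B (φ=-61.8°):
cos H₀ = −tan(-61.8°) tan(-8.500°) = -0.2787, H₀ = 1.8533 rad.
Bracket: H₀ sin φ sin δ + cos φ cos δ sin H₀ = 1.8533×-0.88130×-0.14781 + 0.47255×0.98902×0.96037 = 0.241420 + 0.448840 = 0.690260.
Q̄ = (S₀/π) × [bracket] = (1361/π) × 0.690260 = 299.03 W/m².
Ratio Q̄_A / Q̄_B = 124.45 / 299.03 = 0.4162.

Q̄_A / Q̄_B ≈ 0.416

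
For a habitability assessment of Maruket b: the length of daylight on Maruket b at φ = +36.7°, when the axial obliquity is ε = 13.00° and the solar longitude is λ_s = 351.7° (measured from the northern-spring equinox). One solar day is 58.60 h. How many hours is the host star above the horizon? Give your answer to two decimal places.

Solar declination: sin δ = sin ε · sin λ_s = sin 13.00° × sin 351.7° = -0.03247, so δ = -1.861°.
cos H₀ = −tan φ · tan δ = −tan(+36.7°) × tan(-1.861°) = 0.0242, so H₀ = 1.5466 rad = 88.61°.
Daylight = 2H₀/(2π) × 58.60 h = (1.5466/π) × 58.60 = 28.85 h.

28.85 h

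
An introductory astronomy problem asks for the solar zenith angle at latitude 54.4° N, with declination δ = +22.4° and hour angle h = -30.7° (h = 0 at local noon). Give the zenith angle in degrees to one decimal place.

cos θ_z = sin ϕ sin δ + cos ϕ cos δ cos h = 0.309849 + 0.462772 = 0.772621.
θ_z = arccos(0.772621) = 39.4°.

θ_z = 39.4°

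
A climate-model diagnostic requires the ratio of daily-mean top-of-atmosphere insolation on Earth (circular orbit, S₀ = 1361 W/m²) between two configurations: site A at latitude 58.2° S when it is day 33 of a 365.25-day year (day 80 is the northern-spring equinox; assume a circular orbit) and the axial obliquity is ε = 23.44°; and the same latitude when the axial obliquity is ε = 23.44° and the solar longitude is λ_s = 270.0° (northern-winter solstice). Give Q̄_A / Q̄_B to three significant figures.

— Configuration A (φ=-58.2°):
Solar longitude: λ_s = 360° × (33 − 80)/365.25 = -46.324°, i.e. -46.324° + 360° = 313.676°.
sin δ = sin 23.44° × sin 313.676° = -0.28771, so δ = -16.721°.
cos H₀ = −tan(-58.2°) tan(-16.721°) = -0.4845, H₀ = 2.0766 rad.
Bracket: H₀ sin φ sin δ + cos φ cos δ sin H₀ = 2.0766×-0.84989×-0.28771 + 0.52696×0.95772×0.87479 = 0.507774 + 0.441489 = 0.949263.
Q̄ = (S₀/π) × [bracket] = (1361/π) × 0.949263 = 411.24 W/m².
— Configuration B (φ=-58.2°):
Solar declination: sin δ = sin ε · sin λ_s = sin 23.44° × sin 270.0° = -0.39779, so δ = -23.440°.
cos H₀ = −tan(-58.2°) tan(-23.440°) = -0.6993, H₀ = 2.3452 rad.
Bracket: H₀ sin φ sin δ + cos φ cos δ sin H₀ = 2.3452×-0.84989×-0.39779 + 0.52696×0.91748×0.71485 = 0.792860 + 0.345612 = 1.138472.
Q̄ = (S₀/π) × [bracket] = (1361/π) × 1.138472 = 493.21 W/m².
Ratio Q̄_A / Q̄_B = 411.24 / 493.21 = 0.8338.

Q̄_A / Q̄_B ≈ 0.834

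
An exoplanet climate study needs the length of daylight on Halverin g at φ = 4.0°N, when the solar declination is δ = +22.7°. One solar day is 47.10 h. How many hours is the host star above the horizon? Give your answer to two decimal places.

23.99 h

cos H₀ = −tan φ · tan δ = −tan(+4.0°) × tan(+22.700°) = -0.0293, so H₀ = 1.6001 rad = 91.68°.
Daylight = 2H₀/(2π) × 47.10 h = (1.6001/π) × 47.10 = 23.99 h.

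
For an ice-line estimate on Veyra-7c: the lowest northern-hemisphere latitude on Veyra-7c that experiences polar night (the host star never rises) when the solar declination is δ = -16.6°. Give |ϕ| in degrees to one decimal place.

|ϕ| = 73.4°

Polar night requires cos h₀ = −tan ϕ tan δ ≥ 1, i.e. tan ϕ tan δ ≤ −1.
The boundary is |tan ϕ| · |tan δ| = 1, so |ϕ| = 90° − |δ| = 90° − 16.6° = 73.4° in the northern hemisphere.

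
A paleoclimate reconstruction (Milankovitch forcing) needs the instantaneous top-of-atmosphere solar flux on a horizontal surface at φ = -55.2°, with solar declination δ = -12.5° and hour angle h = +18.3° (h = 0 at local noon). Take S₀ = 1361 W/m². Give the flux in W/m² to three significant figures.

962 W/m²

cos θ_z = sin φ sin δ + cos φ cos δ cos h = 0.177729 + 0.529006 = 0.706735.
Flux = S₀ · cos θ_z = 1361 × 0.706735 = 961.9 W/m².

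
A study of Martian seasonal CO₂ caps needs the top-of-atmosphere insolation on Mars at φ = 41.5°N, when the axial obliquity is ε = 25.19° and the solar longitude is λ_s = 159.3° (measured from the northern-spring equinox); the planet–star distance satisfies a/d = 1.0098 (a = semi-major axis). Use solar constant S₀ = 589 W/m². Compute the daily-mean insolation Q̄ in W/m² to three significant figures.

Q̄ ≈ 173 W/m²

Solar declination: sin δ = sin ε · sin λ_s = sin 25.19° × sin 159.3° = 0.15045, so δ = +8.653°.
cos H₀ = −tan(+41.5°) tan(+8.653°) = -0.1346, H₀ = 1.7058 rad.
Bracket: H₀ sin φ sin δ + cos φ cos δ sin H₀ = 1.7058×0.66262×0.15045 + 0.74896×0.98862×0.99090 = 0.170053 + 0.733699 = 0.903752.
Inverse-square distance factor (a/d)² = 1.0098² = 1.019696.
Q̄ = (S₀/π) × 1.019696 × [bracket] = (589/π) × 1.019696 × 0.903752 = 172.8 W/m².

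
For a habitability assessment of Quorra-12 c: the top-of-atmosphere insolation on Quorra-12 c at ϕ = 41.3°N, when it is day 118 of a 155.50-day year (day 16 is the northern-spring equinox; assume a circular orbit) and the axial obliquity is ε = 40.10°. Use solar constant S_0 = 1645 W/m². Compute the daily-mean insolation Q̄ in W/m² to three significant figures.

Solar longitude: L_s = 360° × (118 − 16)/155.50 = 236.141°.
sin δ = sin 40.10° × sin 236.141° = -0.53489, so δ = -32.336°.
cos h₀ = −tan(+41.3°) tan(-32.336°) = 0.5562, h₀ = 0.9810 rad.
Bracket: h₀ sin ϕ sin δ + cos ϕ cos δ sin h₀ = 0.9810×0.66000×-0.53489 + 0.75126×0.84492×0.83107 = -0.346320 + 0.527526 = 0.181206.
Q̄ = (S_0/π) × [bracket] = (1645/π) × 0.181206 = 94.88 W/m².

Q̄ ≈ 94.9 W/m²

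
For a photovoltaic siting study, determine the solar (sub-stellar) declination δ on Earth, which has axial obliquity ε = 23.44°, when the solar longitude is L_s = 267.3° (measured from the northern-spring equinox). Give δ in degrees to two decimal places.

δ = -23.41°

sin δ = sin ε · sin L_s = sin 23.44° × sin 267.3° = -0.397347.
δ = arcsin(-0.397347) = -23.41°.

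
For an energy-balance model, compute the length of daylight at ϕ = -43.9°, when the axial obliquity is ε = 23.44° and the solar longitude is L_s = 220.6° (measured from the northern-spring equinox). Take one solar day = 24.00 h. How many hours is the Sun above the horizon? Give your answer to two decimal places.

13.99 h

Solar declination: sin δ = sin ε · sin L_s = sin 23.44° × sin 220.6° = -0.25887, so δ = -15.003°.
cos h₀ = −tan ϕ · tan δ = −tan(-43.9°) × tan(-15.003°) = -0.2579, so h₀ = 1.8317 rad = 104.95°.
Daylight = 2h₀/(2π) × 24.00 h = (1.8317/π) × 24.00 = 13.99 h.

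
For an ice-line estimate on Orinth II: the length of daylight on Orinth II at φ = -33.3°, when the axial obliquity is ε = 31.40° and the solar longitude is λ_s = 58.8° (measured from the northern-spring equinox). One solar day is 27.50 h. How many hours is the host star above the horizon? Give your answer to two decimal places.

10.83 h

Solar declination: sin δ = sin ε · sin λ_s = sin 31.40° × sin 58.8° = 0.44565, so δ = +26.465°.
cos H₀ = −tan φ · tan δ = −tan(-33.3°) × tan(+26.465°) = 0.3270, so H₀ = 1.2377 rad = 70.91°.
Daylight = 2H₀/(2π) × 27.50 h = (1.2377/π) × 27.50 = 10.83 h.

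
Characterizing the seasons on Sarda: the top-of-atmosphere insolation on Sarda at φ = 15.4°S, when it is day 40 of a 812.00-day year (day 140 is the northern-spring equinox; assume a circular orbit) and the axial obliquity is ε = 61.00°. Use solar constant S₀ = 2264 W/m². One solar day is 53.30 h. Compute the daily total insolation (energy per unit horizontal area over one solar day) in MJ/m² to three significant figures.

Solar longitude: λ_s = 360° × (40 − 140)/812.00 = -44.335°, i.e. -44.335° + 360° = 315.665°.
sin δ = sin 61.00° × sin 315.665° = -0.61123, so δ = -37.678°.
cos H₀ = −tan(-15.4°) tan(-37.678°) = -0.2127, H₀ = 1.7852 rad.
Bracket: H₀ sin φ sin δ + cos φ cos δ sin H₀ = 1.7852×-0.26556×-0.61123 + 0.96410×0.79145×0.97711 = 0.289771 + 0.745571 = 1.035342.
Q̄ = (S₀/π) × [bracket] = (2264/π) × 1.035342 = 746.12 W/m².
Daily total = Q̄ × 53.30 h × 3600 s/h = 746.12 × 53.30 × 3600 / 10⁶ = 143.2 MJ/m².

143 MJ/m²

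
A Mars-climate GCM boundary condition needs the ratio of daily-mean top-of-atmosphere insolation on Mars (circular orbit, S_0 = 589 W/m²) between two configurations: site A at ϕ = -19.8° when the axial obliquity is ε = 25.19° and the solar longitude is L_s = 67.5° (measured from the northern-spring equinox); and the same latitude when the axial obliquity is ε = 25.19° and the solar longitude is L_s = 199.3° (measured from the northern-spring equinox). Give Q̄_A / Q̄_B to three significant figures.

Q̄_A / Q̄_B ≈ 0.661

— Configuration A (ϕ=-19.8°):
Solar declination: sin δ = sin ε · sin L_s = sin 25.19° × sin 67.5° = 0.39322, so δ = +23.155°.
cos h₀ = −tan(-19.8°) tan(+23.155°) = 0.1540, h₀ = 1.4162 rad.
Bracket: h₀ sin ϕ sin δ + cos ϕ cos δ sin h₀ = 1.4162×-0.33874×0.39322 + 0.94088×0.91944×0.98808 = -0.188637 + 0.854771 = 0.666134.
Q̄ = (S_0/π) × [bracket] = (589/π) × 0.666134 = 124.89 W/m².
— Configuration B (ϕ=-19.8°):
Solar declination: sin δ = sin ε · sin L_s = sin 25.19° × sin 199.3° = -0.14067, so δ = -8.087°.
cos h₀ = −tan(-19.8°) tan(-8.087°) = -0.0512, h₀ = 1.6220 rad.
Bracket: h₀ sin ϕ sin δ + cos ϕ cos δ sin h₀ = 1.6220×-0.33874×-0.14067 + 0.94088×0.99006×0.99869 = 0.077289 + 0.930307 = 1.007596.
Q̄ = (S_0/π) × [bracket] = (589/π) × 1.007596 = 188.91 W/m².
Ratio Q̄_A / Q̄_B = 124.89 / 188.91 = 0.6611.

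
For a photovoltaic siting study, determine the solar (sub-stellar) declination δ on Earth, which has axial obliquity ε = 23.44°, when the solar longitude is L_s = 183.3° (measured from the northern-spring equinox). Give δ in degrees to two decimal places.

sin δ = sin ε · sin L_s = sin 23.44° × sin 183.3° = -0.022898.
δ = arcsin(-0.022898) = -1.31°.

δ = -1.31°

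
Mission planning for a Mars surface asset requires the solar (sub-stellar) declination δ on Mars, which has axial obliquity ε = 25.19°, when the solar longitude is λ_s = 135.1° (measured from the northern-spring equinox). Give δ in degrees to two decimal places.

sin δ = sin ε · sin λ_s = sin 25.19° × sin 135.1° = 0.300434.
δ = arcsin(0.300434) = +17.48°.

δ = +17.48°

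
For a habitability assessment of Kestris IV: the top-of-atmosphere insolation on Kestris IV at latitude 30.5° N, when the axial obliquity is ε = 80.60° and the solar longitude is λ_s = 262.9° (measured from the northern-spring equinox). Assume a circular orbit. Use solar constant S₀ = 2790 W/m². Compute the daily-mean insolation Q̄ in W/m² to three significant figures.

Solar declination: sin δ = sin ε · sin λ_s = sin 80.60° × sin 262.9° = -0.97901, so δ = -78.239°.
cos H₀ = −tan(+30.5°) tan(-78.239°) = 2.8293 ≥ 1 ⇒ polar night, H₀ = 0 and Q̄ = 0.

Q̄ ≈ 0.00 W/m²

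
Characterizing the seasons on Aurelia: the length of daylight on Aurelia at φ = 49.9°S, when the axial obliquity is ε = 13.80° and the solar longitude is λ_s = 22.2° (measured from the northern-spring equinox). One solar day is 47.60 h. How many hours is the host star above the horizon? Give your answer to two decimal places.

22.17 h

Solar declination: sin δ = sin ε · sin λ_s = sin 13.80° × sin 22.2° = 0.09013, so δ = +5.171°.
cos H₀ = −tan φ · tan δ = −tan(-49.9°) × tan(+5.171°) = 0.1075, so H₀ = 1.4631 rad = 83.83°.
Daylight = 2H₀/(2π) × 47.60 h = (1.4631/π) × 47.60 = 22.17 h.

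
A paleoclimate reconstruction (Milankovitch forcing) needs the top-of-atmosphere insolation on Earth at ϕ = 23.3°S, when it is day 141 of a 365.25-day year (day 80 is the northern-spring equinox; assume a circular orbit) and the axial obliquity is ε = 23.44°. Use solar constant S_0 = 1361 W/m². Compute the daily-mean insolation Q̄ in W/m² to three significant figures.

Q̄ ≈ 285 W/m²

Solar longitude: L_s = 360° × (141 − 80)/365.25 = 60.123°.
sin δ = sin 23.44° × sin 60.123° = 0.34492, so δ = +20.177°.
cos h₀ = −tan(-23.3°) tan(+20.177°) = 0.1583, h₀ = 1.4119 rad.
Bracket: h₀ sin ϕ sin δ + cos ϕ cos δ sin h₀ = 1.4119×-0.39555×0.34492 + 0.91845×0.93863×0.98740 = -0.192630 + 0.851222 = 0.658592.
Q̄ = (S_0/π) × [bracket] = (1361/π) × 0.658592 = 285.3 W/m².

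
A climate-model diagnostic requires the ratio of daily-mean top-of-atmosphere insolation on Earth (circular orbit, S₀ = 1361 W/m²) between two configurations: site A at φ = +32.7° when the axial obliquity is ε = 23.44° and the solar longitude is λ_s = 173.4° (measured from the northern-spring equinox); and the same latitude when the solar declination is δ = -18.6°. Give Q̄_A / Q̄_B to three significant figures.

— Configuration A (φ=+32.7°):
Solar declination: sin δ = sin ε · sin λ_s = sin 23.44° × sin 173.4° = 0.04572, so δ = +2.621°.
cos H₀ = −tan(+32.7°) tan(+2.621°) = -0.0294, H₀ = 1.6002 rad.
Bracket: H₀ sin φ sin δ + cos φ cos δ sin H₀ = 1.6002×0.54024×0.04572 + 0.84151×0.99895×0.99957 = 0.039525 + 0.840265 = 0.879790.
Q̄ = (S₀/π) × [bracket] = (1361/π) × 0.879790 = 381.14 W/m².
— Configuration B (φ=+32.7°):
cos H₀ = −tan(+32.7°) tan(-18.600°) = 0.2161, H₀ = 1.3530 rad.
Bracket: H₀ sin φ sin δ + cos φ cos δ sin H₀ = 1.3530×0.54024×-0.31896 + 0.84151×0.94777×0.97638 = -0.233142 + 0.778720 = 0.545578.
Q̄ = (S₀/π) × [bracket] = (1361/π) × 0.545578 = 236.36 W/m².
Ratio Q̄_A / Q̄_B = 381.14 / 236.36 = 1.613.

Q̄_A / Q̄_B ≈ 1.61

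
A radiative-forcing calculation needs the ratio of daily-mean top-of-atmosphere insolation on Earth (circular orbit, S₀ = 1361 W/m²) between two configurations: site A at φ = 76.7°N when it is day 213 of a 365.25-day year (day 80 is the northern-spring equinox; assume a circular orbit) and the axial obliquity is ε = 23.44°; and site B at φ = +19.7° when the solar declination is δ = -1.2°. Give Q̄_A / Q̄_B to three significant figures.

— Configuration A (φ=+76.7°):
Solar longitude: λ_s = 360° × (213 − 80)/365.25 = 131.088°.
sin δ = sin 23.44° × sin 131.088° = 0.29981, so δ = +17.446°.
cos H₀ = −tan(+76.7°) tan(+17.446°) = -1.3295 ≤ −1 ⇒ polar day, H₀ = π.
Bracket: H₀ sin φ sin δ + cos φ cos δ sin H₀ = 3.1416×0.97318×0.29981 + 0.23005×0.95400×0.00000 = 0.916622 + 0.000000 = 0.916622.
Q̄ = (S₀/π) × [bracket] = (1361/π) × 0.916622 = 397.10 W/m².
— Configuration B (φ=+19.7°):
cos H₀ = −tan(+19.7°) tan(-1.200°) = 0.0075, H₀ = 1.5633 rad.
Bracket: H₀ sin φ sin δ + cos φ cos δ sin H₀ = 1.5633×0.33710×-0.02094 + 0.94147×0.99978×0.99997 = -0.011035 + 0.941235 = 0.930200.
Q̄ = (S₀/π) × [bracket] = (1361/π) × 0.930200 = 402.98 W/m².
Ratio Q̄_A / Q̄_B = 397.10 / 402.98 = 0.9854.

Q̄_A / Q̄_B ≈ 0.985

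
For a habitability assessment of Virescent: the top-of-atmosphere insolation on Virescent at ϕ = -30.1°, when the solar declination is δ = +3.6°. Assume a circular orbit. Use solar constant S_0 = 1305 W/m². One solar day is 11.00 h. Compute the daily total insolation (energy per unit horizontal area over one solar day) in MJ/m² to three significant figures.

13.4 MJ/m²

cos h₀ = −tan(-30.1°) tan(+3.600°) = 0.0365, h₀ = 1.5343 rad.
Bracket: h₀ sin ϕ sin δ + cos ϕ cos δ sin h₀ = 1.5343×-0.50151×0.06279 + 0.86515×0.99803×0.99933 = -0.048315 + 0.862867 = 0.814552.
Q̄ = (S_0/π) × [bracket] = (1305/π) × 0.814552 = 338.36 W/m².
Daily total = Q̄ × 11.00 h × 3600 s/h = 338.36 × 11.00 × 3600 / 10⁶ = 13.40 MJ/m².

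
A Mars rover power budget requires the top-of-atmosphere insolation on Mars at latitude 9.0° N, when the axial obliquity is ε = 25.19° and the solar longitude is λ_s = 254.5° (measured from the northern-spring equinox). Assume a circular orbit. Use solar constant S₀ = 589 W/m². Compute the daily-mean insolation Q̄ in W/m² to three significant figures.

Q̄ ≈ 150 W/m²

Solar declination: sin δ = sin ε · sin λ_s = sin 25.19° × sin 254.5° = -0.41014, so δ = -24.214°.
cos H₀ = −tan(+9.0°) tan(-24.214°) = 0.0712, H₀ = 1.4995 rad.
Bracket: H₀ sin φ sin δ + cos φ cos δ sin H₀ = 1.4995×0.15643×-0.41014 + 0.98769×0.91202×0.99746 = -0.096205 + 0.898505 = 0.802300.
Q̄ = (S₀/π) × [bracket] = (589/π) × 0.802300 = 150.4 W/m².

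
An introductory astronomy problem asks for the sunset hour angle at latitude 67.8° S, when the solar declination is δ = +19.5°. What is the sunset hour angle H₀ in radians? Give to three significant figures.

H₀ = 0.520 rad

cos H₀ = −tan φ · tan δ = −tan(-67.8°) × tan(+19.500°) = 0.8677, so H₀ = 0.5202 rad = 29.80°.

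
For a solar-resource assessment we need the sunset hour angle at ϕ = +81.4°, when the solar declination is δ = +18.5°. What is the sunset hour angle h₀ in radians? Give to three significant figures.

Sunrise equation: cos h₀ = −tan ϕ · tan δ = -2.2124 ≤ −1, so the Sun never sets (polar day) and h₀ = π.

h₀ = 3.14 rad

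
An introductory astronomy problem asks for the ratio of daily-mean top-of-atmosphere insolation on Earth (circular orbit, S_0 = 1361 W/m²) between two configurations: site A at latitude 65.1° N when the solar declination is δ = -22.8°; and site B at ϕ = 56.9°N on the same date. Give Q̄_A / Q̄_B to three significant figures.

— Configuration A (ϕ=+65.1°):
cos h₀ = −tan(+65.1°) tan(-22.800°) = 0.9056, h₀ = 0.4380 rad.
Bracket: h₀ sin ϕ sin δ + cos ϕ cos δ sin h₀ = 0.4380×0.90704×-0.38752 + 0.42104×0.92186×0.42415 = -0.153955 + 0.164630 = 0.010675.
Q̄ = (S_0/π) × [bracket] = (1361/π) × 0.010675 = 4.6246 W/m².
— Configuration B (ϕ=+56.9°):
cos h₀ = −tan(+56.9°) tan(-22.800°) = 0.6448, h₀ = 0.8700 rad.
Bracket: h₀ sin ϕ sin δ + cos ϕ cos δ sin h₀ = 0.8700×0.83772×-0.38752 + 0.54610×0.92186×0.76432 = -0.282431 + 0.384780 = 0.102349.
Q̄ = (S_0/π) × [bracket] = (1361/π) × 0.102349 = 44.340 W/m².
Ratio Q̄_A / Q̄_B = 4.6246 / 44.340 = 0.1043.

Q̄_A / Q̄_B ≈ 0.104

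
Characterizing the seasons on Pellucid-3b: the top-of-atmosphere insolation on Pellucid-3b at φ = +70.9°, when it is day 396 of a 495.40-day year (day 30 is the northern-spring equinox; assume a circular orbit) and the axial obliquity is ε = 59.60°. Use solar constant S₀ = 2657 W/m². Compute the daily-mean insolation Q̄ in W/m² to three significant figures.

Solar longitude: λ_s = 360° × (396 − 30)/495.40 = 265.967°.
sin δ = sin 59.60° × sin 265.967° = -0.86038, so δ = -59.359°.
cos H₀ = −tan(+70.9°) tan(-59.359°) = 4.8751 ≥ 1 ⇒ polar night, H₀ = 0 and Q̄ = 0.

Q̄ ≈ 0.00 W/m²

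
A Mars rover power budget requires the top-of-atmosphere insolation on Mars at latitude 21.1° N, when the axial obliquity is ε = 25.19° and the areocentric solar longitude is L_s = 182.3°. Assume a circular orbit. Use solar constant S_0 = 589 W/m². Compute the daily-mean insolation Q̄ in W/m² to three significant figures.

Q̄ ≈ 173 W/m²

sin δ = sin 25.19° × sin 182.3° = -0.01708, so δ = -0.979°.
cos h₀ = −tan(+21.1°) tan(-0.979°) = 0.0066, h₀ = 1.5642 rad.
Bracket: h₀ sin ϕ sin δ + cos ϕ cos δ sin h₀ = 1.5642×0.36000×-0.01708 + 0.93295×0.99985×0.99998 = -0.009618 + 0.932791 = 0.923173.
Q̄ = (S_0/π) × [bracket] = (589/π) × 0.923173 = 173.1 W/m².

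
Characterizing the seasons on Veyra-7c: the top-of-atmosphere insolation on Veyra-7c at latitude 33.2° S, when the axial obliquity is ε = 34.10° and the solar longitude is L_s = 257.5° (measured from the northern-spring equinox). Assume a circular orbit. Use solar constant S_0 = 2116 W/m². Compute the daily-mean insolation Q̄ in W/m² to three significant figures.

Q̄ ≈ 833 W/m²

Solar declination: sin δ = sin ε · sin L_s = sin 34.10° × sin 257.5° = -0.54735, so δ = -33.185°.
cos h₀ = −tan(-33.2°) tan(-33.185°) = -0.4280, h₀ = 2.0130 rad.
Bracket: h₀ sin ϕ sin δ + cos ϕ cos δ sin h₀ = 2.0130×-0.54756×-0.54735 + 0.83676×0.83690×0.90379 = 0.603310 + 0.632910 = 1.236220.
Q̄ = (S_0/π) × [bracket] = (2116/π) × 1.236220 = 832.6 W/m².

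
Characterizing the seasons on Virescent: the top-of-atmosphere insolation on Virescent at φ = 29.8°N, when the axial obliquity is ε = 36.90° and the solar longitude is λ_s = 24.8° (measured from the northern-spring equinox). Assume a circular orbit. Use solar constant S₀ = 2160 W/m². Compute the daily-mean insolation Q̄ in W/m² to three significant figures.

Solar declination: sin δ = sin ε · sin λ_s = sin 36.90° × sin 24.8° = 0.25185, so δ = +14.587°.
cos H₀ = −tan(+29.8°) tan(+14.587°) = -0.1490, H₀ = 1.7204 rad.
Bracket: H₀ sin φ sin δ + cos φ cos δ sin H₀ = 1.7204×0.49697×0.25185 + 0.86777×0.96777×0.98883 = 0.215329 + 0.830421 = 1.045750.
Q̄ = (S₀/π) × [bracket] = (2160/π) × 1.045750 = 719.0 W/m².

Q̄ ≈ 719 W/m²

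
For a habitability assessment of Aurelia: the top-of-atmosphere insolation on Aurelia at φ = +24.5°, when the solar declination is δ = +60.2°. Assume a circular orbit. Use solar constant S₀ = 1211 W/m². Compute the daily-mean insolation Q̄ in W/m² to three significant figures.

Q̄ ≈ 451 W/m²

cos H₀ = −tan(+24.5°) tan(+60.200°) = -0.7957, H₀ = 2.4910 rad.
Bracket: H₀ sin φ sin δ + cos φ cos δ sin H₀ = 2.4910×0.41469×0.86777 + 0.90996×0.49697×0.60563 = 0.896400 + 0.273880 = 1.170280.
Q̄ = (S₀/π) × [bracket] = (1211/π) × 1.170280 = 451.1 W/m².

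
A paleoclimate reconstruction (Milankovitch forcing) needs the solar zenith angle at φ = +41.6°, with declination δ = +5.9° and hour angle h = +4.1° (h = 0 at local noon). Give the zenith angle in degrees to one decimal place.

θ_z = 35.9°

cos θ_z = sin φ sin δ + cos φ cos δ cos h = 0.068247 + 0.741933 = 0.810180.
θ_z = arccos(0.810180) = 35.9°.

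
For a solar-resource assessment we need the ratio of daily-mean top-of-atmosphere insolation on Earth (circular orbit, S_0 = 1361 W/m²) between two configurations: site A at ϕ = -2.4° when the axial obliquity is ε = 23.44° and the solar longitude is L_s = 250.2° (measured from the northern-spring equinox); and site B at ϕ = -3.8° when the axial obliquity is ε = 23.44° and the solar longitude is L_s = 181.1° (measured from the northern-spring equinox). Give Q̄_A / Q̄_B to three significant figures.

Q̄_A / Q̄_B ≈ 0.953

— Configuration A (ϕ=-2.4°):
Solar declination: sin δ = sin ε · sin L_s = sin 23.44° × sin 250.2° = -0.37427, so δ = -21.979°.
cos h₀ = −tan(-2.4°) tan(-21.979°) = -0.0169, h₀ = 1.5877 rad.
Bracket: h₀ sin ϕ sin δ + cos ϕ cos δ sin h₀ = 1.5877×-0.04188×-0.37427 + 0.99912×0.92732×0.99986 = 0.024886 + 0.926374 = 0.951260.
Q̄ = (S_0/π) × [bracket] = (1361/π) × 0.951260 = 412.10 W/m².
— Configuration B (ϕ=-3.8°):
Solar declination: sin δ = sin ε · sin L_s = sin 23.44° × sin 181.1° = -0.00764, so δ = -0.438°.
cos h₀ = −tan(-3.8°) tan(-0.438°) = -0.0005, h₀ = 1.5713 rad.
Bracket: h₀ sin ϕ sin δ + cos ϕ cos δ sin h₀ = 1.5713×-0.06627×-0.00764 + 0.99780×0.99997×1.00000 = 0.000796 + 0.997770 = 0.998566.
Q̄ = (S_0/π) × [bracket] = (1361/π) × 0.998566 = 432.60 W/m².
Ratio Q̄_A / Q̄_B = 412.10 / 432.60 = 0.9526.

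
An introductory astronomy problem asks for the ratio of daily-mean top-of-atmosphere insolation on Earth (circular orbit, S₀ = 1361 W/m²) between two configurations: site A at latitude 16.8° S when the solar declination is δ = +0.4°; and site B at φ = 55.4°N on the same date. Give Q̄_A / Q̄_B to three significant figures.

— Configuration A (φ=-16.8°):
cos H₀ = −tan(-16.8°) tan(+0.400°) = 0.0021, H₀ = 1.5687 rad.
Bracket: H₀ sin φ sin δ + cos φ cos δ sin H₀ = 1.5687×-0.28903×0.00698 + 0.95732×0.99998×1.00000 = -0.003165 + 0.957301 = 0.954136.
Q̄ = (S₀/π) × [bracket] = (1361/π) × 0.954136 = 413.35 W/m².
— Configuration B (φ=+55.4°):
cos H₀ = −tan(+55.4°) tan(+0.400°) = -0.0101, H₀ = 1.5809 rad.
Bracket: H₀ sin φ sin δ + cos φ cos δ sin H₀ = 1.5809×0.82314×0.00698 + 0.56784×0.99998×0.99995 = 0.009083 + 0.567800 = 0.576883.
Q̄ = (S₀/π) × [bracket] = (1361/π) × 0.576883 = 249.92 W/m².
Ratio Q̄_A / Q̄_B = 413.35 / 249.92 = 1.654.

Q̄_A / Q̄_B ≈ 1.65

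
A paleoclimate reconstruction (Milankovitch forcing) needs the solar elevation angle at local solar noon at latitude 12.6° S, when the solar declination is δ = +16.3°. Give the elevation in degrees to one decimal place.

At local noon the hour angle is zero, so the zenith angle equals |φ − δ| = |-12.6° − (+16.300°)| = 28.900°.
Elevation = 90° − 28.900° = 61.1°.

61.1°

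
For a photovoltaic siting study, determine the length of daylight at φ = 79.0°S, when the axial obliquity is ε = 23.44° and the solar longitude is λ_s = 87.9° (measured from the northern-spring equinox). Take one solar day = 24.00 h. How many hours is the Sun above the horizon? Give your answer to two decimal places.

Solar declination: sin δ = sin ε · sin λ_s = sin 23.44° × sin 87.9° = 0.39752, so δ = +23.423°.
cos H₀ = −tan φ · tan δ = 2.2287 ≥ 1, so the Sun never rises (polar night) and H₀ = 0.
Daylight = 2H₀/(2π) × 24.00 h = (0.0000/π) × 24.00 = 0.00 h.

0.00 h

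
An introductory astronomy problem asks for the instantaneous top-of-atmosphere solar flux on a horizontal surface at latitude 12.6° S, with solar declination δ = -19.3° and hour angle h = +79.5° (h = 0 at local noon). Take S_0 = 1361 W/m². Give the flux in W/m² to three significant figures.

327 W/m²

cos θ_z = sin ϕ sin δ + cos ϕ cos δ cos h = 0.072099 + 0.167852 = 0.239951.
Flux = S_0 · cos θ_z = 1361 × 0.239951 = 326.6 W/m².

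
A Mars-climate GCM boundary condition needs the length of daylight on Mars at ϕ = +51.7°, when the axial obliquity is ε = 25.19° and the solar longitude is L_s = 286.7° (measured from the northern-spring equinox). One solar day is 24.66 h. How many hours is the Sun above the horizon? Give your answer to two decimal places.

7.61 h

Solar declination: sin δ = sin ε · sin L_s = sin 25.19° × sin 286.7° = -0.40767, so δ = -24.059°.
cos h₀ = −tan ϕ · tan δ = −tan(+51.7°) × tan(-24.059°) = 0.5653, so h₀ = 0.9700 rad = 55.58°.
Daylight = 2h₀/(2π) × 24.66 h = (0.9700/π) × 24.66 = 7.61 h.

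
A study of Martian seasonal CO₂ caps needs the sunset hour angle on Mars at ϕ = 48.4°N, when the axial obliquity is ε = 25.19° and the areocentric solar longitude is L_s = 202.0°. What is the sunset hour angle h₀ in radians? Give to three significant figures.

h₀ = 1.39 rad

sin δ = sin 25.19° × sin 202.0° = -0.15944, so δ = -9.174°.
cos h₀ = −tan ϕ · tan δ = −tan(+48.4°) × tan(-9.174°) = 0.1819, so h₀ = 1.3879 rad = 79.52°.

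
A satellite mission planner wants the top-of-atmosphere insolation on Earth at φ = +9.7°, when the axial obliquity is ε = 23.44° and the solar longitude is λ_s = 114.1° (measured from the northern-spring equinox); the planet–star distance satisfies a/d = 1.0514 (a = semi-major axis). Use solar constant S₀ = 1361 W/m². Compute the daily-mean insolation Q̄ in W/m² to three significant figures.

Solar declination: sin δ = sin ε · sin λ_s = sin 23.44° × sin 114.1° = 0.36311, so δ = +21.292°.
cos H₀ = −tan(+9.7°) tan(+21.292°) = -0.0666, H₀ = 1.6375 rad.
Bracket: H₀ sin φ sin δ + cos φ cos δ sin H₀ = 1.6375×0.16849×0.36311 + 0.98570×0.93174×0.99778 = 0.100183 + 0.916377 = 1.016560.
Inverse-square distance factor (a/d)² = 1.0514² = 1.105442.
Q̄ = (S₀/π) × 1.105442 × [bracket] = (1361/π) × 1.105442 × 1.016560 = 486.8 W/m².

Q̄ ≈ 487 W/m²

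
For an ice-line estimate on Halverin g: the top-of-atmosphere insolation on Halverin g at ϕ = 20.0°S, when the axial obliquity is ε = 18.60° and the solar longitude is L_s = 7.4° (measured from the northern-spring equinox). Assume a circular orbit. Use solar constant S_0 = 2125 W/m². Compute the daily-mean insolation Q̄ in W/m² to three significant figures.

Q̄ ≈ 620 W/m²

Solar declination: sin δ = sin ε · sin L_s = sin 18.60° × sin 7.4° = 0.04108, so δ = +2.354°.
cos h₀ = −tan(-20.0°) tan(+2.354°) = 0.0150, h₀ = 1.5558 rad.
Bracket: h₀ sin ϕ sin δ + cos ϕ cos δ sin h₀ = 1.5558×-0.34202×0.04108 + 0.93969×0.99916×0.99989 = -0.021859 + 0.938797 = 0.916938.
Q̄ = (S_0/π) × [bracket] = (2125/π) × 0.916938 = 620.2 W/m².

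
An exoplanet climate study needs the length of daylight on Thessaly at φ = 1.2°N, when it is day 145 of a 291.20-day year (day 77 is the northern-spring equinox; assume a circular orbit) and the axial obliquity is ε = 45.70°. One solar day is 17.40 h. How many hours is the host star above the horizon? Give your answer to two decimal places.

Solar longitude: λ_s = 360° × (145 − 77)/291.20 = 84.066°.
sin δ = sin 45.70° × sin 84.066° = 0.71186, so δ = +45.386°.
cos H₀ = −tan φ · tan δ = −tan(+1.2°) × tan(+45.386°) = -0.0212, so H₀ = 1.5920 rad = 91.22°.
Daylight = 2H₀/(2π) × 17.40 h = (1.5920/π) × 17.40 = 8.82 h.

8.82 h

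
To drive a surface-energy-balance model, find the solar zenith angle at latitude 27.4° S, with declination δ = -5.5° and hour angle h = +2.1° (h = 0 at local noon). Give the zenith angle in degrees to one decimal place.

cos θ_z = sin φ sin δ + cos φ cos δ cos h = 0.044108 + 0.883135 = 0.927243.
θ_z = arccos(0.927243) = 22.0°.

θ_z = 22.0°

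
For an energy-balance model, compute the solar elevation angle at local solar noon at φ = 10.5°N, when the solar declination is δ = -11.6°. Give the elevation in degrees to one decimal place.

At local noon the hour angle is zero, so the zenith angle equals |φ − δ| = |+10.5° − (-11.600°)| = 22.100°.
Elevation = 90° − 22.100° = 67.9°.

67.9°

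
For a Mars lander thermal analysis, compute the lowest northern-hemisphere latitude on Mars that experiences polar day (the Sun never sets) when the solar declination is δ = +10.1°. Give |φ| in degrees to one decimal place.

Polar day requires cos H₀ = −tan φ tan δ ≤ −1, i.e. tan φ tan δ ≥ 1.
The boundary is |tan φ| · |tan δ| = 1, so |φ| = 90° − |δ| = 90° − 10.1° = 79.9° in the northern hemisphere.

|φ| = 79.9°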